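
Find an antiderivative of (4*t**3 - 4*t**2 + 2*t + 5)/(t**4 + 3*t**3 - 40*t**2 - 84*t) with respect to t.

-5*log(t)/84 + 737*log(t - 6)/624 - 47*log(t + 2)/80 + 1577*log(t + 7)/455 + C

Factor the denominator: t*(t - 6)*(t + 2)*(t + 7).
Partial-fraction decomposition: 1577/(455*(t + 7)) - 47/(80*(t + 2)) + 737/(624*(t - 6)) - 5/(84*t).
Integrate each term: A/(t−a) contributes A·log|t−a|.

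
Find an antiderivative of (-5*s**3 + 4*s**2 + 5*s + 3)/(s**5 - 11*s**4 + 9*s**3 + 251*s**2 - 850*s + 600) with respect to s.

Factor the denominator: (s - 6)*(s - 5)*(s - 4)*(s - 1)*(s + 5).
Partial-fraction decomposition: 703/(5940*(s + 5)) - 7/(360*(s - 1)) - 233/(54*(s - 4)) + 497/(40*(s - 5)) - 903/(110*(s - 6)).
Integrate each term: A/(s−a) contributes A·log|s−a|.

-903*log(s - 6)/110 + 497*log(s - 5)/40 - 233*log(s - 4)/54 - 7*log(s - 1)/360 + 703*log(s + 5)/5940 + C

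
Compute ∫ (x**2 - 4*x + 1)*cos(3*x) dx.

Use integration by parts with u = x**2 - 4*x + 1, dv = cos(3*x) dx, so v = sin(3*x)/3.
Apply parts 2 times (tabular method): alternate signs, differentiate u down to 0, integrate dv up.

x**2*sin(3*x)/3 - 4*x*sin(3*x)/3 + 2*x*cos(3*x)/9 + 7*sin(3*x)/27 - 4*cos(3*x)/9 + C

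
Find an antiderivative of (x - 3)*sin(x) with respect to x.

Use integration by parts with u = x - 3, dv = sin(x) dx, so v = -cos(x).
Apply parts 1 times (tabular method): alternate signs, differentiate u down to 0, integrate dv up.

-x*cos(x) + sin(x) + 3*cos(x) + C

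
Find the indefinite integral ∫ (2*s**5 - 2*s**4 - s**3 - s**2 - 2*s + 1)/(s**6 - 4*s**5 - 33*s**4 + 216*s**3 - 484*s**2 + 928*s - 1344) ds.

-2342*log(s - 4)/3025 + 283*log(s - 3)/130 + 719*log(s + 7)/1210 + log(s**2 + 4)/650 + 181*atan(s/2)/2600 - 1449/(220*s - 880) + C

Factor the denominator: (s - 4)**2*(s - 3)*(s + 7)*(s**2 + 4).
Partial-fraction decomposition: (4*s + 181)/(1300*(s**2 + 4)) + 719/(1210*(s + 7)) + 283/(130*(s - 3)) - 2342/(3025*(s - 4)) + 1449/(220*(s - 4)**2).
Integrate each term; A/(s−a) gives A·log|s−a|; the (Bs+D)/(s²+p²) term gives a log and an atan.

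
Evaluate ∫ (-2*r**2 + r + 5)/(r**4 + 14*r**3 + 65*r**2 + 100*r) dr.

log(r)/20 + 31*log(r + 4)/4 - 39*log(r + 5)/5 + 10/(r + 5) + C

Factor the denominator: r*(r + 4)*(r + 5)**2.
Partial-fraction decomposition: -39/(5*(r + 5)) - 10/(r + 5)**2 + 31/(4*(r + 4)) + 1/(20*r).
Integrate each term; A/(r−a) gives A·log|r−a|; A/(r−a)² gives −A/(r−a).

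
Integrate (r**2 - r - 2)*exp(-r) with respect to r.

Use integration by parts with u = r**2 - r - 2, dv = exp(-r) dr, so v = -exp(-r).
Apply parts 2 times (tabular method): alternate signs, differentiate u down to 0, integrate dv up.

(-r**2 - r + 1)*exp(-r) + C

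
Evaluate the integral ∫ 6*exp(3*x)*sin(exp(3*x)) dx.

-2*cos(exp(3*x)) + C

Let u = exp(3*x), so du = (3*exp(3*x)) dx.
Rewriting, the integral becomes 2·∫ sin(u) du = 2·-cos(u).
Substituting back, u = exp(3*x).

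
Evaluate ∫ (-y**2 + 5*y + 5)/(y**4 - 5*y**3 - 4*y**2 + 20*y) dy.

log(y)/4 + log(y - 5)/21 - 11*log(y - 2)/24 + 9*log(y + 2)/56 + C

Factor the denominator: y*(y - 5)*(y - 2)*(y + 2).
Partial-fraction decomposition: 9/(56*(y + 2)) - 11/(24*(y - 2)) + 1/(21*(y - 5)) + 1/(4*y).
Integrate each term: A/(y−a) contributes A·log|y−a|.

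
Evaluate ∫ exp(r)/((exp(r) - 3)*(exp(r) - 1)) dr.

log(exp(r) - 3)/2 - log(exp(r) - 1)/2 + C

Let u = e^r, du = e^r dr.
The integral becomes ∫ du/((u-1)(u-3)); decompose into partial fractions.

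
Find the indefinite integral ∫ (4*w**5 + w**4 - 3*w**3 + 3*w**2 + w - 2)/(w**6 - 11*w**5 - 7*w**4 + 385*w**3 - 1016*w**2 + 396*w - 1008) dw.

34376*log(w - 7)/975 - 3983*log(w - 6)/111 + 421*log(w - 4)/102 + 1453*log(w + 6)/2886 - 43*log(w**2 + 1)/15725 + 98*atan(w)/15725 + C

Factor the denominator: (w - 7)*(w - 6)*(w - 4)*(w + 6)*(w**2 + 1).
Partial-fraction decomposition: -2*(43*w - 49)/(15725*(w**2 + 1)) + 1453/(2886*(w + 6)) + 421/(102*(w - 4)) - 3983/(111*(w - 6)) + 34376/(975*(w - 7)).
Integrate each term; A/(w−a) gives A·log|w−a|; the (Bw+D)/(w²+p²) term gives a log and an atan.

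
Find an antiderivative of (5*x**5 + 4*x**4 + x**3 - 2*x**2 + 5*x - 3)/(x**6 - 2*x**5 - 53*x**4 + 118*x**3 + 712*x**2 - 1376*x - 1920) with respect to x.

Factor the denominator: (x - 5)*(x - 4)**2*(x + 1)*(x + 4)*(x + 6).
Partial-fraction decomposition: 34017/(11000*(x + 6)) - 1405/(1152*(x + 4)) + 2/(375*(x + 1)) - 440879/(16000*(x - 4)) - 6193/(400*(x - 4)**2) + 3037/(99*(x - 5)).
Integrate each term; A/(x−a) gives A·log|x−a|; A/(x−a)² gives −A/(x−a).

3037*log(x - 5)/99 - 440879*log(x - 4)/16000 + 2*log(x + 1)/375 - 1405*log(x + 4)/1152 + 34017*log(x + 6)/11000 + 6193/(400*x - 1600) + C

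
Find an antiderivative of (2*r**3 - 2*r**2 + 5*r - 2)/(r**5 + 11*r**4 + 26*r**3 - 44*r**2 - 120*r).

Factor the denominator: r*(r - 2)*(r + 2)*(r + 5)*(r + 6).
Partial-fraction decomposition: -67/(24*(r + 6)) + 109/(35*(r + 5)) - 3/(8*(r + 2)) + 1/(28*(r - 2)) + 1/(60*r).
Integrate each term: A/(r−a) contributes A·log|r−a|.

log(r)/60 + log(r - 2)/28 - 3*log(r + 2)/8 + 109*log(r + 5)/35 - 67*log(r + 6)/24 + C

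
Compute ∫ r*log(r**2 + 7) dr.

Let u = r**2 + 7, so du = (2*r) dr.
The integral becomes (1/2)·∫ log(u) du; integrate by parts with u′=log(u), dv′=du.

r**2*log(r**2 + 7)/2 - r**2/2 + 7*log(r**2 + 7)/2 + C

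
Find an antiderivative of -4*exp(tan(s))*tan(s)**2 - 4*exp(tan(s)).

Let u = tan(s), so du = (tan(s)**2 + 1) ds.
Rewriting, the integral becomes -4·∫ e^u du = -4·e^u.
Substituting back, u = tan(s).

-4*exp(tan(s)) + C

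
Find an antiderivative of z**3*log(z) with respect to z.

Use integration by parts with u = log(z), dv = z**3 dz.
Then du = 1/z dz and v = z**4/4.

z**4*log(z)/4 - z**4/16 + C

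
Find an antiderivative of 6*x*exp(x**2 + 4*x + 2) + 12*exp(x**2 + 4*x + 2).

3*exp(x**2 + 4*x + 2) + C

Let u = x**2 + 4*x + 2, so du = (2*x + 4) dx.
Rewriting, the integral becomes 3·∫ e^u du = 3·e^u.
Substituting back, u = x**2 + 4*x + 2.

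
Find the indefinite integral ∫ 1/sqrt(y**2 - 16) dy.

log(y + sqrt(y**2 - 16)) + C

Substitute y = 4·sec(θ), so dy = 4·sec(θ)*tan(θ) dθ and the radical becomes sqrt(y**2 - 16) = 4·tan(θ) by the Pythagorean identity.
Integrate the resulting trig expression in θ, then back-substitute sec(θ) = y/4, tan(θ) = sqrt(y**2 - 16)/4 (absorbing any constant into C).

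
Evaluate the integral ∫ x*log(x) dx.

Use integration by parts with u = log(x), dv = x dx.
Then du = 1/x dx and v = x**2/2.

x**2*log(x)/2 - x**2/4 + C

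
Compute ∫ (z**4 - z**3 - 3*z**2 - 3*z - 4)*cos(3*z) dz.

Use integration by parts with u = z**4 - z**3 - 3*z**2 - 3*z - 4, dv = cos(3*z) dz, so v = sin(3*z)/3.
Apply parts 4 times (tabular method): alternate signs, differentiate u down to 0, integrate dv up.

z**4*sin(3*z)/3 - z**3*sin(3*z)/3 + 4*z**3*cos(3*z)/9 - 13*z**2*sin(3*z)/9 - z**2*cos(3*z)/3 - 7*z*sin(3*z)/9 - 26*z*cos(3*z)/27 - 82*sin(3*z)/81 - 7*cos(3*z)/27 + C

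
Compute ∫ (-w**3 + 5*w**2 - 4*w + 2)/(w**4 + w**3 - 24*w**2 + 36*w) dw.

Factor the denominator: w*(w - 3)*(w - 2)*(w + 6).
Partial-fraction decomposition: -211/(216*(w + 6)) - 3/(8*(w - 2)) + 8/(27*(w - 3)) + 1/(18*w).
Integrate each term: A/(w−a) contributes A·log|w−a|.

log(w)/18 + 8*log(w - 3)/27 - 3*log(w - 2)/8 - 211*log(w + 6)/216 + C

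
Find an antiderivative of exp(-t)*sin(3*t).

Let I denote the integral. Integrate by parts with u = sin(3*t), dv = exp(-t) dt, so v = -exp(-t): I = -exp(-t)*sin(3*t) + 3·∫ exp(-t)*cos(3*t) dt.
Apply parts again with u = cos(3*t), dv = exp(-t) dt: ∫ exp(-t)*cos(3*t) dt = -exp(-t)*cos(3*t) − 3·I. Substituting back brings back I: I = -exp(-t)*sin(3*t) - 3*exp(-t)*cos(3*t) − 9·I.
Solving for I: (1 + 9)·I equals the remaining terms, so I = (1/10)·(-exp(-t)*sin(3*t) - 3*exp(-t)*cos(3*t)).

-exp(-t)*sin(3*t)/10 - 3*exp(-t)*cos(3*t)/10 + C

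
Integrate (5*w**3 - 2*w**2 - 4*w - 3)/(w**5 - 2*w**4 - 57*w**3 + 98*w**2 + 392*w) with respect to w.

-3*log(w)/392 + 793*log(w - 7)/1323 - 269*log(w - 4)/792 + 43*log(w + 2)/540 - 894*log(w + 7)/2695 + C

Factor the denominator: w*(w - 7)*(w - 4)*(w + 2)*(w + 7).
Partial-fraction decomposition: -894/(2695*(w + 7)) + 43/(540*(w + 2)) - 269/(792*(w - 4)) + 793/(1323*(w - 7)) - 3/(392*w).
Integrate each term: A/(w−a) contributes A·log|w−a|.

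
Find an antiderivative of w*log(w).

Use integration by parts with u = log(w), dv = w dw.
Then du = 1/w dw and v = w**2/2.

w**2*log(w)/2 - w**2/4 + C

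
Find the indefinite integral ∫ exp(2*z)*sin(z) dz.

Let I denote the integral. Integrate by parts with u = sin(z), dv = exp(2*z) dz, so v = exp(2*z)/2: I = exp(2*z)*sin(z)/2 − (1/2)·∫ exp(2*z)*cos(z) dz.
Apply parts again with u = cos(z), dv = exp(2*z) dz: ∫ exp(2*z)*cos(z) dz = exp(2*z)*cos(z)/2 + (1/2)·I. Substituting back brings back I: I = exp(2*z)*sin(z)/2 - exp(2*z)*cos(z)/4 − (1/4)·I.
Solving for I: (1 + 1/4)·I equals the remaining terms, so I = (4/5)·(exp(2*z)*sin(z)/2 - exp(2*z)*cos(z)/4).

2*exp(2*z)*sin(z)/5 - exp(2*z)*cos(z)/5 + C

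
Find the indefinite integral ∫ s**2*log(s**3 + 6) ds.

s**3*log(s**3 + 6)/3 - s**3/3 + 2*log(s**3 + 6) + C

Let u = s**3 + 6, so du = (3*s**2) ds.
The integral becomes (1/3)·∫ log(u) du; integrate by parts with u′=log(u), dv′=du.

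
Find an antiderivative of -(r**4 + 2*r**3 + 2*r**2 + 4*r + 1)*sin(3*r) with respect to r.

r**4*cos(3*r)/3 - 4*r**3*sin(3*r)/9 + 2*r**3*cos(3*r)/3 - 2*r**2*sin(3*r)/3 + 2*r**2*cos(3*r)/9 - 4*r*sin(3*r)/27 + 8*r*cos(3*r)/9 - 8*sin(3*r)/27 + 23*cos(3*r)/81 + C

Use integration by parts with u = r**4 + 2*r**3 + 2*r**2 + 4*r + 1, dv = -sin(3*r) dr, so v = cos(3*r)/3.
Apply parts 4 times (tabular method): alternate signs, differentiate u down to 0, integrate dv up.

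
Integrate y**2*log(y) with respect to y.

Use integration by parts with u = log(y), dv = y**2 dy.
Then du = 1/y dy and v = y**3/3.

y**3*log(y)/3 - y**3/9 + C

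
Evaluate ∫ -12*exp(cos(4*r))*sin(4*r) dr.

3*exp(cos(4*r)) + C

Let u = cos(4*r), so du = (-4*sin(4*r)) dr.
Rewriting, the integral becomes 3·∫ e^u du = 3·e^u.
Substituting back, u = cos(4*r).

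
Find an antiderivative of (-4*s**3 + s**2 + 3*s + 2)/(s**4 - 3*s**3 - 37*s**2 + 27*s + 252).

Factor the denominator: (s - 7)*(s - 3)*(s + 3)*(s + 4).
Partial-fraction decomposition: -262/(77*(s + 4)) + 11/(6*(s + 3)) + 11/(21*(s - 3)) - 65/(22*(s - 7)).
Integrate each term: A/(s−a) contributes A·log|s−a|.

-65*log(s - 7)/22 + 11*log(s - 3)/21 + 11*log(s + 3)/6 - 262*log(s + 4)/77 + C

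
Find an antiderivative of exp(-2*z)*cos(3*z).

3*exp(-2*z)*sin(3*z)/13 - 2*exp(-2*z)*cos(3*z)/13 + C

Let I denote the integral. Integrate by parts with u = cos(3*z), dv = exp(-2*z) dz, so v = -exp(-2*z)/2: I = -exp(-2*z)*cos(3*z)/2 − (3/2)·∫ exp(-2*z)*sin(3*z) dz.
Apply parts again with u = sin(3*z), dv = exp(-2*z) dz: ∫ exp(-2*z)*sin(3*z) dz = -exp(-2*z)*sin(3*z)/2 + (3/2)·I. Substituting back brings back I: I = 3*exp(-2*z)*sin(3*z)/4 - exp(-2*z)*cos(3*z)/2 − (9/4)·I.
Solving for I: (1 + 9/4)·I equals the remaining terms, so I = (4/13)·(3*exp(-2*z)*sin(3*z)/4 - exp(-2*z)*cos(3*z)/2).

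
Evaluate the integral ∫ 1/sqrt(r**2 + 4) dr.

Substitute r = 2·tan(θ), so dr = 2·sec(θ)^2 dθ and the radical becomes sqrt(r**2 + 4) = 2·sec(θ) by the Pythagorean identity.
Integrate the resulting trig expression in θ, then back-substitute tan(θ) = r/2, sec(θ) = sqrt(r**2 + 4)/2 (absorbing any constant into C).

log(r + sqrt(r**2 + 4)) + C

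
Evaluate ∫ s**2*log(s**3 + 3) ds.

Let u = s**3 + 3, so du = (3*s**2) ds.
The integral becomes (1/3)·∫ log(u) du; integrate by parts with u′=log(u), dv′=du.

s**3*log(s**3 + 3)/3 - s**3/3 + log(s**3 + 3) + C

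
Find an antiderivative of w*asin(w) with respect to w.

Use integration by parts with u = arcsin(w), dv = w dw.
Then du = 1/sqrt(-w**2 + 1) dw.

w**2*asin(w)/2 + w*sqrt(-w**2 + 1)/4 - asin(w)/4 + C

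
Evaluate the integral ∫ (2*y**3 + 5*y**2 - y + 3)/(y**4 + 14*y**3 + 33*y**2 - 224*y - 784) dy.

207*log(y - 4)/968 + 41*log(y + 4)/72 + 1325*log(y + 7)/1089 + 431/(33*y + 231) + C

Factor the denominator: (y - 4)*(y + 4)*(y + 7)**2.
Partial-fraction decomposition: 1325/(1089*(y + 7)) - 431/(33*(y + 7)**2) + 41/(72*(y + 4)) + 207/(968*(y - 4)).
Integrate each term; A/(y−a) gives A·log|y−a|; A/(y−a)² gives −A/(y−a).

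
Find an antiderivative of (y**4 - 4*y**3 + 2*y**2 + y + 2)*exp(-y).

(-y**4 - 2*y**2 - 5*y - 7)*exp(-y) + C

Use integration by parts with u = y**4 - 4*y**3 + 2*y**2 + y + 2, dv = exp(-y) dy, so v = -exp(-y).
Apply parts 4 times (tabular method): alternate signs, differentiate u down to 0, integrate dv up.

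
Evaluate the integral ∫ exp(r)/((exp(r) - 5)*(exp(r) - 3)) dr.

log(exp(r) - 5)/2 - log(exp(r) - 3)/2 + C

Let u = e^r, du = e^r dr.
The integral becomes ∫ du/((u-3)(u-5)); decompose into partial fractions.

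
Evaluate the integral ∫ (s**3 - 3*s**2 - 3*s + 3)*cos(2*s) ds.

Use integration by parts with u = s**3 - 3*s**2 - 3*s + 3, dv = cos(2*s) ds, so v = sin(2*s)/2.
Apply parts 3 times (tabular method): alternate signs, differentiate u down to 0, integrate dv up.

s**3*sin(2*s)/2 - 3*s**2*sin(2*s)/2 + 3*s**2*cos(2*s)/4 - 9*s*sin(2*s)/4 - 3*s*cos(2*s)/2 + 9*sin(2*s)/4 - 9*cos(2*s)/8 + C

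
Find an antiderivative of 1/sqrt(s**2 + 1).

log(s + sqrt(s**2 + 1)) + C

Substitute s = tan(θ), so ds = sec(θ)^2 dθ and the radical becomes sqrt(s**2 + 1) = sec(θ) by the Pythagorean identity.
Integrate the resulting trig expression in θ, then back-substitute tan(θ) = s, sec(θ) = sqrt(s**2 + 1) (absorbing any constant into C).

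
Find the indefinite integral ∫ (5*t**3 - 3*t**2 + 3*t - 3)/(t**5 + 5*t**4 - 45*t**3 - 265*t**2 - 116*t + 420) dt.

61*log(t - 7)/324 - log(t - 1)/378 - 61*log(t + 2)/324 + 359*log(t + 5)/108 - 93*log(t + 6)/28 + C

Factor the denominator: (t - 7)*(t - 1)*(t + 2)*(t + 5)*(t + 6).
Partial-fraction decomposition: -93/(28*(t + 6)) + 359/(108*(t + 5)) - 61/(324*(t + 2)) - 1/(378*(t - 1)) + 61/(324*(t - 7)).
Integrate each term: A/(t−a) contributes A·log|t−a|.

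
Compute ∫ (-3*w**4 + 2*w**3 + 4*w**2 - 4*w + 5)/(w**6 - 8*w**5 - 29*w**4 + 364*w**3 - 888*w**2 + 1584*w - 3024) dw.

13207*log(w - 6)/608400 - 16*log(w - 3)/117 + 766*log(w + 7)/8957 + 8137*log(w**2 + 4)/551200 + 479*atan(w/2)/68900 + 3331/(1560*w - 9360) + C

Factor the denominator: (w - 6)**2*(w - 3)*(w + 7)*(w**2 + 4).
Partial-fraction decomposition: (8137*w + 3832)/(275600*(w**2 + 4)) + 766/(8957*(w + 7)) - 16/(117*(w - 3)) + 13207/(608400*(w - 6)) - 3331/(1560*(w - 6)**2).
Integrate each term; A/(w−a) gives A·log|w−a|; the (Bw+D)/(w²+p²) term gives a log and an atan.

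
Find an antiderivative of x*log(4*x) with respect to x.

Use integration by parts with u = log(4*x), dv = x dx.
Then du = 1/x dx and v = x**2/2.

x**2*(log(x) + 2*log(2))/2 - x**2/4 + C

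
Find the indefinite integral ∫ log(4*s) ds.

s*(log(s) + 2*log(2)) - s + C

Use integration by parts with u = log(4*s), dv = ds.
Then du = 1/s ds and v = s.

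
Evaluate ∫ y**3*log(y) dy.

Use integration by parts with u = log(y), dv = y**3 dy.
Then du = 1/y dy and v = y**4/4.

y**4*log(y)/4 - y**4/16 + C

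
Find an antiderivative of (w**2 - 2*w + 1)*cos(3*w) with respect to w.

Use integration by parts with u = w**2 - 2*w + 1, dv = cos(3*w) dw, so v = sin(3*w)/3.
Apply parts 2 times (tabular method): alternate signs, differentiate u down to 0, integrate dv up.

w**2*sin(3*w)/3 - 2*w*sin(3*w)/3 + 2*w*cos(3*w)/9 + 7*sin(3*w)/27 - 2*cos(3*w)/9 + C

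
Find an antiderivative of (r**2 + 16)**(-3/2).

r/(16*sqrt(r**2 + 16)) + C

Substitute r = 4·tan(θ), so dr = 4·sec(θ)^2 dθ and the radical becomes sqrt(r**2 + 16) = 4·sec(θ) by the Pythagorean identity.
Integrate the resulting trig expression in θ, then back-substitute tan(θ) = r/4, sec(θ) = sqrt(r**2 + 16)/4 (absorbing any constant into C).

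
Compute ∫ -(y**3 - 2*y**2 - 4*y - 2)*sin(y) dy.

Use integration by parts with u = y**3 - 2*y**2 - 4*y - 2, dv = -sin(y) dy, so v = cos(y).
Apply parts 3 times (tabular method): alternate signs, differentiate u down to 0, integrate dv up.

y**3*cos(y) - 3*y**2*sin(y) - 2*y**2*cos(y) + 4*y*sin(y) - 10*y*cos(y) + 10*sin(y) + 2*cos(y) + C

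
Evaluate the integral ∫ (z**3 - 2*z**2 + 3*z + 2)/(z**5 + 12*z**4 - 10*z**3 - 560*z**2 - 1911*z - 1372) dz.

67*log(z - 7)/4312 + log(z + 1)/216 - 106*log(z + 4)/297 + 33*log(z + 7)/98 - 115/(63*z + 441) + C

Factor the denominator: (z - 7)*(z + 1)*(z + 4)*(z + 7)**2.
Partial-fraction decomposition: 33/(98*(z + 7)) + 115/(63*(z + 7)**2) - 106/(297*(z + 4)) + 1/(216*(z + 1)) + 67/(4312*(z - 7)).
Integrate each term; A/(z−a) gives A·log|z−a|; A/(z−a)² gives −A/(z−a).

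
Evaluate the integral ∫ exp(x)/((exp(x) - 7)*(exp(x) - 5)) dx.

log(exp(x) - 7)/2 - log(exp(x) - 5)/2 + C

Let u = e^x, du = e^x dx.
The integral becomes ∫ du/((u-7)(u-5)); decompose into partial fractions.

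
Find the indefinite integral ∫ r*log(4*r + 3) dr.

r**2*log(4*r + 3)/2 - r**2/4 + 3*r/8 - 9*log(4*r + 3)/32 + C

Use integration by parts with u = log(4*r + 3), dv = r dr.
Then du = 4/(4*r + 3) dr and v = r**2/2.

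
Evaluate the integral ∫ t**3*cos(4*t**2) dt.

Let u = t², du = 2t dt; rewrite as (1/2)∫ u^1·cos(4u) du.
Now integrate by parts 1 time.

t**2*sin(4*t**2)/8 + cos(4*t**2)/32 + C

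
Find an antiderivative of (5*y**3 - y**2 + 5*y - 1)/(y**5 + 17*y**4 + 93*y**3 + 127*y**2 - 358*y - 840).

Factor the denominator: (y - 2)*(y + 3)*(y + 4)*(y + 5)*(y + 7).
Partial-fraction decomposition: -25/(3*(y + 7)) + 169/(7*(y + 5)) - 119/(6*(y + 4)) + 4/(y + 3) + 1/(42*(y - 2)).
Integrate each term: A/(y−a) contributes A·log|y−a|.

log(y - 2)/42 + 4*log(y + 3) - 119*log(y + 4)/6 + 169*log(y + 5)/7 - 25*log(y + 7)/3 + C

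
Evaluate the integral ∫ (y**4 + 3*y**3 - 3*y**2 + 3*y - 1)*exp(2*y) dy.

(4*y**4 + 4*y**3 - 18*y**2 + 30*y - 19)*exp(2*y)/8 + C

Use integration by parts with u = y**4 + 3*y**3 - 3*y**2 + 3*y - 1, dv = exp(2*y) dy, so v = exp(2*y)/2.
Apply parts 4 times (tabular method): alternate signs, differentiate u down to 0, integrate dv up.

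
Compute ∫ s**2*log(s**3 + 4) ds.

Let u = s**3 + 4, so du = (3*s**2) ds.
The integral becomes (1/3)·∫ log(u) du; integrate by parts with u′=log(u), dv′=du.

s**3*log(s**3 + 4)/3 - s**3/3 + 4*log(s**3 + 4)/3 + C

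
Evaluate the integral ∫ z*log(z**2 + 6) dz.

z**2*log(z**2 + 6)/2 - z**2/2 + 3*log(z**2 + 6) + C

Let u = z**2 + 6, so du = (2*z) dz.
The integral becomes (1/2)·∫ log(u) du; integrate by parts with u′=log(u), dv′=du.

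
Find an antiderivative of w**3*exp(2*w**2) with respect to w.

Let u = w², du = 2w dw; rewrite as (1/2)∫ u^1·exp(2u) du.
Now integrate by parts 1 time.

(2*w**2 - 1)*exp(2*w**2)/8 + C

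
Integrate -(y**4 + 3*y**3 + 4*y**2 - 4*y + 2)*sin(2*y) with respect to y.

y**4*cos(2*y)/2 - y**3*sin(2*y) + 3*y**3*cos(2*y)/2 - 9*y**2*sin(2*y)/4 + y**2*cos(2*y)/2 - y*sin(2*y)/2 - 17*y*cos(2*y)/4 + 17*sin(2*y)/8 + 3*cos(2*y)/4 + C

Use integration by parts with u = y**4 + 3*y**3 + 4*y**2 - 4*y + 2, dv = -sin(2*y) dy, so v = cos(2*y)/2.
Apply parts 4 times (tabular method): alternate signs, differentiate u down to 0, integrate dv up.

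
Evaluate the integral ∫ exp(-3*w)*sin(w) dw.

Let I denote the integral. Integrate by parts with u = sin(w), dv = exp(-3*w) dw, so v = -exp(-3*w)/3: I = -exp(-3*w)*sin(w)/3 + (1/3)·∫ exp(-3*w)*cos(w) dw.
Apply parts again with u = cos(w), dv = exp(-3*w) dw: ∫ exp(-3*w)*cos(w) dw = -exp(-3*w)*cos(w)/3 − (1/3)·I. Substituting back brings back I: I = -exp(-3*w)*sin(w)/3 - exp(-3*w)*cos(w)/9 − (1/9)·I.
Solving for I: (1 + 1/9)·I equals the remaining terms, so I = (9/10)·(-exp(-3*w)*sin(w)/3 - exp(-3*w)*cos(w)/9).

-3*exp(-3*w)*sin(w)/10 - exp(-3*w)*cos(w)/10 + C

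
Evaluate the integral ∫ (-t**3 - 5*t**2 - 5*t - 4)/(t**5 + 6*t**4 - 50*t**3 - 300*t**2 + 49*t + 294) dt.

Factor the denominator: (t - 7)*(t - 1)*(t + 1)*(t + 6)*(t + 7).
Partial-fraction decomposition: 43/(224*(t + 7)) - 62/(455*(t + 6)) - 1/(160*(t + 1)) + 5/(224*(t - 1)) - 209/(2912*(t - 7)).
Integrate each term: A/(t−a) contributes A·log|t−a|.

-209*log(t - 7)/2912 + 5*log(t - 1)/224 - log(t + 1)/160 - 62*log(t + 6)/455 + 43*log(t + 7)/224 + C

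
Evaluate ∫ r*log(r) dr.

Use integration by parts with u = log(r), dv = r dr.
Then du = 1/r dr and v = r**2/2.

r**2*log(r)/2 - r**2/4 + C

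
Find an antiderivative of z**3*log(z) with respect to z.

z**4*log(z)/4 - z**4/16 + C

Use integration by parts with u = log(z), dv = z**3 dz.
Then du = 1/z dz and v = z**4/4.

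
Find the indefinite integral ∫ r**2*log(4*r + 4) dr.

r**3*log(4*r + 4)/3 - r**3/9 + r**2/6 - r/3 + log(r + 1)/3 + C

Use integration by parts with u = log(4*r + 4), dv = r**2 dr.
Then du = 4/(4*r + 4) dr and v = r**3/3.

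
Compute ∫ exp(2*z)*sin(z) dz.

Let I denote the integral. Integrate by parts with u = sin(z), dv = exp(2*z) dz, so v = exp(2*z)/2: I = exp(2*z)*sin(z)/2 − (1/2)·∫ exp(2*z)*cos(z) dz.
Apply parts again with u = cos(z), dv = exp(2*z) dz: ∫ exp(2*z)*cos(z) dz = exp(2*z)*cos(z)/2 + (1/2)·I. Substituting back brings back I: I = exp(2*z)*sin(z)/2 - exp(2*z)*cos(z)/4 − (1/4)·I.
Solving for I: (1 + 1/4)·I equals the remaining terms, so I = (4/5)·(exp(2*z)*sin(z)/2 - exp(2*z)*cos(z)/4).

2*exp(2*z)*sin(z)/5 - exp(2*z)*cos(z)/5 + C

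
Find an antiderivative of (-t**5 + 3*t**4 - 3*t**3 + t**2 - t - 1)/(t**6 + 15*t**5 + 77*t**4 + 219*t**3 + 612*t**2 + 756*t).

Factor the denominator: t*(t + 2)*(t + 6)*(t + 7)*(t**2 + 9).
Partial-fraction decomposition: (6848*t - 16413)/(50895*(t**2 + 9)) - 12547/(1015*(t + 7)) + 12353/(1080*(t + 6)) - 109/(520*(t + 2)) - 1/(756*t).
Integrate each term; A/(t−a) gives A·log|t−a|; the (Bt+D)/(t²+p²) term gives a log and an atan.

-log(t)/756 - 109*log(t + 2)/520 + 12353*log(t + 6)/1080 - 12547*log(t + 7)/1015 + 3424*log(t**2 + 9)/50895 - 5471*atan(t/3)/50895 + C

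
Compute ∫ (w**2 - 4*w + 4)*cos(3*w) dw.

w**2*sin(3*w)/3 - 4*w*sin(3*w)/3 + 2*w*cos(3*w)/9 + 34*sin(3*w)/27 - 4*cos(3*w)/9 + C

Use integration by parts with u = w**2 - 4*w + 4, dv = cos(3*w) dw, so v = sin(3*w)/3.
Apply parts 2 times (tabular method): alternate signs, differentiate u down to 0, integrate dv up.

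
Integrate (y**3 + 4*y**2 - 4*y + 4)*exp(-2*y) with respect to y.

Use integration by parts with u = y**3 + 4*y**2 - 4*y + 4, dv = exp(-2*y) dy, so v = -exp(-2*y)/2.
Apply parts 3 times (tabular method): alternate signs, differentiate u down to 0, integrate dv up.

(-4*y**3 - 22*y**2 - 6*y - 19)*exp(-2*y)/8 + C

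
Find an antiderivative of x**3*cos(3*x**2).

Let u = x², du = 2x dx; rewrite as (1/2)∫ u^1·cos(3u) du.
Now integrate by parts 1 time.

x**2*sin(3*x**2)/6 + cos(3*x**2)/18 + C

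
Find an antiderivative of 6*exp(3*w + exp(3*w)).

2*exp(exp(3*w)) + C

Let u = exp(3*w), so du = (3*exp(3*w)) dw.
Rewriting, the integral becomes 2·∫ e^u du = 2·e^u.
Substituting back, u = exp(3*w).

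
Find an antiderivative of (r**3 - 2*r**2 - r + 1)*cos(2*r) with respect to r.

r**3*sin(2*r)/2 - r**2*sin(2*r) + 3*r**2*cos(2*r)/4 - 5*r*sin(2*r)/4 - r*cos(2*r) + sin(2*r) - 5*cos(2*r)/8 + C

Use integration by parts with u = r**3 - 2*r**2 - r + 1, dv = cos(2*r) dr, so v = sin(2*r)/2.
Apply parts 3 times (tabular method): alternate signs, differentiate u down to 0, integrate dv up.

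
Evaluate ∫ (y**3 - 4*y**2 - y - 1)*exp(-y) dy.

(-y**3 + y**2 + 3*y + 4)*exp(-y) + C

Use integration by parts with u = y**3 - 4*y**2 - y - 1, dv = exp(-y) dy, so v = -exp(-y).
Apply parts 3 times (tabular method): alternate signs, differentiate u down to 0, integrate dv up.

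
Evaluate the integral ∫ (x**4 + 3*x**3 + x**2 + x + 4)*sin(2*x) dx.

Use integration by parts with u = x**4 + 3*x**3 + x**2 + x + 4, dv = sin(2*x) dx, so v = -cos(2*x)/2.
Apply parts 4 times (tabular method): alternate signs, differentiate u down to 0, integrate dv up.

-x**4*cos(2*x)/2 + x**3*sin(2*x) - 3*x**3*cos(2*x)/2 + 9*x**2*sin(2*x)/4 + x**2*cos(2*x) - x*sin(2*x) + 7*x*cos(2*x)/4 - 7*sin(2*x)/8 - 5*cos(2*x)/2 + C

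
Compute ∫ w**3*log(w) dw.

Use integration by parts with u = log(w), dv = w**3 dw.
Then du = 1/w dw and v = w**4/4.

w**4*log(w)/4 - w**4/16 + C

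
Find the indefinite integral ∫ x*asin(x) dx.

x**2*asin(x)/2 + x*sqrt(-x**2 + 1)/4 - asin(x)/4 + C

Use integration by parts with u = arcsin(x), dv = x dx.
Then du = 1/sqrt(-x**2 + 1) dx.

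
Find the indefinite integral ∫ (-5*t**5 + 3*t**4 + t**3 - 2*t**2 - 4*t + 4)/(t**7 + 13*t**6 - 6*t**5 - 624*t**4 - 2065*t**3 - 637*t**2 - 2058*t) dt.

Factor the denominator: t*(t - 7)*(t + 6)*(t + 7)**2*(t**2 + 1).
Partial-fraction decomposition: (239*t + 527)/(92500*(t**2 + 1)) - 25114067/(1715000*(t + 7)) - 90829/(4900*(t + 7)**2) + 21254/(1443*(t + 6)) - 76611/(891800*(t - 7)) - 2/(1029*t).
Integrate each term; A/(t−a) gives A·log|t−a|; the (Bt+D)/(t²+p²) term gives a log and an atan.

-2*log(t)/1029 - 76611*log(t - 7)/891800 + 21254*log(t + 6)/1443 - 25114067*log(t + 7)/1715000 + 239*log(t**2 + 1)/185000 + 527*atan(t)/92500 + 90829/(4900*t + 34300) + C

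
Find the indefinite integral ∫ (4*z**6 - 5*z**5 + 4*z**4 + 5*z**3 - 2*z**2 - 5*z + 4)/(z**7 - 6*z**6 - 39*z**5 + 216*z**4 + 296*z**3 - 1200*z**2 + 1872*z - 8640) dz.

1033951*log(z - 6)/435600 + 2131*log(z - 3)/6552 - 111*log(z + 4)/70 + 79979*log(z + 5)/28072 + 5697*log(z**2 + 4)/301600 + 237*atan(z/2)/18850 - 15391/(1320*z - 7920) + C

Factor the denominator: (z - 6)**2*(z - 3)*(z + 4)*(z + 5)*(z**2 + 4).
Partial-fraction decomposition: 3*(1899*z + 1264)/(150800*(z**2 + 4)) + 79979/(28072*(z + 5)) - 111/(70*(z + 4)) + 2131/(6552*(z - 3)) + 1033951/(435600*(z - 6)) + 15391/(1320*(z - 6)**2).
Integrate each term; A/(z−a) gives A·log|z−a|; the (Bz+D)/(z²+p²) term gives a log and an atan.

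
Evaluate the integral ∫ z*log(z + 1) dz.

Use integration by parts with u = log(z + 1), dv = z dz.
Then du = 1/(z + 1) dz and v = z**2/2.

z**2*log(z + 1)/2 - z**2/4 + z/2 - log(z + 1)/2 + C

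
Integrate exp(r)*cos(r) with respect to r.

Let I denote the integral. Integrate by parts with u = cos(r), dv = exp(r) dr, so v = exp(r): I = exp(r)*cos(r) + ∫ exp(r)*sin(r) dr.
Apply parts again with u = sin(r), dv = exp(r) dr: ∫ exp(r)*sin(r) dr = exp(r)*sin(r) − I. Substituting back brings back I: I = exp(r)*sin(r) + exp(r)*cos(r) − I.
Solving for I: (1 + 1)·I equals the remaining terms, so I = (1/2)·(exp(r)*sin(r) + exp(r)*cos(r)).

exp(r)*sin(r)/2 + exp(r)*cos(r)/2 + C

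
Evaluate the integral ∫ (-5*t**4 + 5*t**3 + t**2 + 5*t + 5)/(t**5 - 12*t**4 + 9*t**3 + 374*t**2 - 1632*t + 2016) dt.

-10201*log(t - 7)/468 + 9673*log(t - 4)/900 + 241*log(t - 3)/36 - 7549*log(t + 6)/11700 - 919/(30*t - 120) + C

Factor the denominator: (t - 7)*(t - 4)**2*(t - 3)*(t + 6).
Partial-fraction decomposition: -7549/(11700*(t + 6)) + 241/(36*(t - 3)) + 9673/(900*(t - 4)) + 919/(30*(t - 4)**2) - 10201/(468*(t - 7)).
Integrate each term; A/(t−a) gives A·log|t−a|; A/(t−a)² gives −A/(t−a).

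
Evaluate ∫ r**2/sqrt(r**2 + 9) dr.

Substitute r = 3·tan(θ), so dr = 3·sec(θ)^2 dθ and the radical becomes sqrt(r**2 + 9) = 3·sec(θ) by the Pythagorean identity.
Integrate the resulting trig expression in θ, then back-substitute tan(θ) = r/3, sec(θ) = sqrt(r**2 + 9)/3 (absorbing any constant into C).

r*sqrt(r**2 + 9)/2 - 9*log(r + sqrt(r**2 + 9))/2 + C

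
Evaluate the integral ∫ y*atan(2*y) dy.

Use integration by parts with u = arctan(2*y), dv = y dy.
Then du = 2/(4*y**2 + 1) dy.

y**2*atan(2*y)/2 - y/4 + atan(2*y)/8 + C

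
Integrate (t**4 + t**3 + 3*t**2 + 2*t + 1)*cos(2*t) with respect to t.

t**4*sin(2*t)/2 + t**3*sin(2*t)/2 + t**3*cos(2*t) + 3*t**2*cos(2*t)/4 + t*sin(2*t)/4 + sin(2*t)/2 + cos(2*t)/8 + C

Use integration by parts with u = t**4 + t**3 + 3*t**2 + 2*t + 1, dv = cos(2*t) dt, so v = sin(2*t)/2.
Apply parts 4 times (tabular method): alternate signs, differentiate u down to 0, integrate dv up.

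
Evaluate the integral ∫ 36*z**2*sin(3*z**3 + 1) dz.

-4*cos(3*z**3 + 1) + C

Let u = 3*z**3 + 1, so du = (9*z**2) dz.
Rewriting, the integral becomes 4·∫ sin(u) du = 4·-cos(u).
Substituting back, u = 3*z**3 + 1.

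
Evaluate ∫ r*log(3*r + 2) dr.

r**2*log(3*r + 2)/2 - r**2/4 + r/3 - 2*log(3*r + 2)/9 + C

Use integration by parts with u = log(3*r + 2), dv = r dr.
Then du = 3/(3*r + 2) dr and v = r**2/2.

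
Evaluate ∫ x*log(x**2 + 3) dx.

x**2*log(x**2 + 3)/2 - x**2/2 + 3*log(x**2 + 3)/2 + C

Let u = x**2 + 3, so du = (2*x) dx.
The integral becomes (1/2)·∫ log(u) du; integrate by parts with u′=log(u), dv′=du.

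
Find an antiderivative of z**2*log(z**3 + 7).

z**3*log(z**3 + 7)/3 - z**3/3 + 7*log(z**3 + 7)/3 + C

Let u = z**3 + 7, so du = (3*z**2) dz.
The integral becomes (1/3)·∫ log(u) du; integrate by parts with u′=log(u), dv′=du.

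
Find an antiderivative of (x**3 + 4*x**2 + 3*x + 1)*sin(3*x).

-x**3*cos(3*x)/3 + x**2*sin(3*x)/3 - 4*x**2*cos(3*x)/3 + 8*x*sin(3*x)/9 - 7*x*cos(3*x)/9 + 7*sin(3*x)/27 - cos(3*x)/27 + C

Use integration by parts with u = x**3 + 4*x**2 + 3*x + 1, dv = sin(3*x) dx, so v = -cos(3*x)/3.
Apply parts 3 times (tabular method): alternate signs, differentiate u down to 0, integrate dv up.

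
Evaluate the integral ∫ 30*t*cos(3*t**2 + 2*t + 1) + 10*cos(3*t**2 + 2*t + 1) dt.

Let u = 3*t**2 + 2*t + 1, so du = (6*t + 2) dt.
Rewriting, the integral becomes 5·∫ cos(u) du = 5·sin(u).
Substituting back, u = 3*t**2 + 2*t + 1.

5*sin(3*t**2 + 2*t + 1) + C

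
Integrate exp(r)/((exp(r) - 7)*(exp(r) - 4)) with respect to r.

log(exp(r) - 7)/3 - log(exp(r) - 4)/3 + C

Let u = e^r, du = e^r dr.
The integral becomes ∫ du/((u-4)(u-7)); decompose into partial fractions.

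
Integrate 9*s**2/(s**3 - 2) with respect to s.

Let u = s**3 - 2, so du = (3*s**2) ds.
Rewriting, the integral becomes 3·∫ 1/u du = 3·log(u).
Substituting back, u = s**3 - 2.

3*log(s**3 - 2) + C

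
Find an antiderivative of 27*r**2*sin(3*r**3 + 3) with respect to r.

-3*cos(3*r**3 + 3) + C

Let u = 3*r**3 + 3, so du = (9*r**2) dr.
Rewriting, the integral becomes 3·∫ sin(u) du = 3·-cos(u).
Substituting back, u = 3*r**3 + 3.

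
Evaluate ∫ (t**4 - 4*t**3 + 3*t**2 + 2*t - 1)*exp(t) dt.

(t**4 - 8*t**3 + 27*t**2 - 52*t + 51)*exp(t) + C

Use integration by parts with u = t**4 - 4*t**3 + 3*t**2 + 2*t - 1, dv = exp(t) dt, so v = exp(t).
Apply parts 4 times (tabular method): alternate signs, differentiate u down to 0, integrate dv up.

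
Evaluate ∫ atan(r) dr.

Use integration by parts with u = arctan(r), dv = dr.
Then du = 1/(r**2 + 1) dr.

r*atan(r) - log(r**2 + 1)/2 + C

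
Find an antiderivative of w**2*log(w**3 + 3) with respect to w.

w**3*log(w**3 + 3)/3 - w**3/3 + log(w**3 + 3) + C

Let u = w**3 + 3, so du = (3*w**2) dw.
The integral becomes (1/3)·∫ log(u) du; integrate by parts with u′=log(u), dv′=du.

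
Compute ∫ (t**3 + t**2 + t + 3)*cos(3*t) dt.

Use integration by parts with u = t**3 + t**2 + t + 3, dv = cos(3*t) dt, so v = sin(3*t)/3.
Apply parts 3 times (tabular method): alternate signs, differentiate u down to 0, integrate dv up.

t**3*sin(3*t)/3 + t**2*sin(3*t)/3 + t**2*cos(3*t)/3 + t*sin(3*t)/9 + 2*t*cos(3*t)/9 + 25*sin(3*t)/27 + cos(3*t)/27 + C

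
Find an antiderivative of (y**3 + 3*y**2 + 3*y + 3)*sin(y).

-y**3*cos(y) + 3*y**2*sin(y) - 3*y**2*cos(y) + 6*y*sin(y) + 3*y*cos(y) - 3*sin(y) + 3*cos(y) + C

Use integration by parts with u = y**3 + 3*y**2 + 3*y + 3, dv = sin(y) dy, so v = -cos(y).
Apply parts 3 times (tabular method): alternate signs, differentiate u down to 0, integrate dv up.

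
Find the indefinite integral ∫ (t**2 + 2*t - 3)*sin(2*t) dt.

Use integration by parts with u = t**2 + 2*t - 3, dv = sin(2*t) dt, so v = -cos(2*t)/2.
Apply parts 2 times (tabular method): alternate signs, differentiate u down to 0, integrate dv up.

-t**2*cos(2*t)/2 + t*sin(2*t)/2 - t*cos(2*t) + sin(2*t)/2 + 7*cos(2*t)/4 + C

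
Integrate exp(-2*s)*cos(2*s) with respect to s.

Let I denote the integral. Integrate by parts with u = cos(2*s), dv = exp(-2*s) ds, so v = -exp(-2*s)/2: I = -exp(-2*s)*cos(2*s)/2 − ∫ exp(-2*s)*sin(2*s) ds.
Apply parts again with u = sin(2*s), dv = exp(-2*s) ds: ∫ exp(-2*s)*sin(2*s) ds = -exp(-2*s)*sin(2*s)/2 + I. Substituting back brings back I: I = exp(-2*s)*sin(2*s)/2 - exp(-2*s)*cos(2*s)/2 − I.
Solving for I: (1 + 1)·I equals the remaining terms, so I = (1/2)·(exp(-2*s)*sin(2*s)/2 - exp(-2*s)*cos(2*s)/2).

exp(-2*s)*sin(2*s)/4 - exp(-2*s)*cos(2*s)/4 + C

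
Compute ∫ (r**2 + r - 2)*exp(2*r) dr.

Use integration by parts with u = r**2 + r - 2, dv = exp(2*r) dr, so v = exp(2*r)/2.
Apply parts 2 times (tabular method): alternate signs, differentiate u down to 0, integrate dv up.

(r**2 - 2)*exp(2*r)/2 + C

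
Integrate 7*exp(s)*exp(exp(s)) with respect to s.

7*exp(exp(s)) + C

Let u = exp(s), so du = (exp(s)) ds.
Rewriting, the integral becomes 7·∫ e^u du = 7·e^u.
Substituting back, u = exp(s).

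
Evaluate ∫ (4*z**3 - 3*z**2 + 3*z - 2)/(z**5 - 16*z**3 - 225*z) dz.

Factor the denominator: z*(z - 5)*(z + 5)*(z**2 + 9).
Partial-fraction decomposition: (25*z + 297)/(306*(z**2 + 9)) - 148/(425*(z + 5)) + 219/(850*(z - 5)) + 2/(225*z).
Integrate each term; A/(z−a) gives A·log|z−a|; the (Bz+D)/(z²+p²) term gives a log and an atan.

2*log(z)/225 + 219*log(z - 5)/850 - 148*log(z + 5)/425 + 25*log(z**2 + 9)/612 + 11*atan(z/3)/34 + C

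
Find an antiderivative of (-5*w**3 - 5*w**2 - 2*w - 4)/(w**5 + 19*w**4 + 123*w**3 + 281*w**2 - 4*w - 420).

-log(w - 1)/63 - log(w + 2)/9 + 253*log(w + 5)/18 - 227*log(w + 6)/7 + 37*log(w + 7)/2 + C

Factor the denominator: (w - 1)*(w + 2)*(w + 5)*(w + 6)*(w + 7).
Partial-fraction decomposition: 37/(2*(w + 7)) - 227/(7*(w + 6)) + 253/(18*(w + 5)) - 1/(9*(w + 2)) - 1/(63*(w - 1)).
Integrate each term: A/(w−a) contributes A·log|w−a|.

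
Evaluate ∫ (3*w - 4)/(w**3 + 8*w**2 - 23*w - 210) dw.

Factor the denominator: (w - 5)*(w + 6)*(w + 7).
Partial-fraction decomposition: -25/(12*(w + 7)) + 2/(w + 6) + 1/(12*(w - 5)).
Integrate each term: A/(w−a) contributes A·log|w−a|.

log(w - 5)/12 + 2*log(w + 6) - 25*log(w + 7)/12 + C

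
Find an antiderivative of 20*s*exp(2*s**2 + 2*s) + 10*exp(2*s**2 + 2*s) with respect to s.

Let u = 2*s**2 + 2*s, so du = (4*s + 2) ds.
Rewriting, the integral becomes 5·∫ e^u du = 5·e^u.
Substituting back, u = 2*s**2 + 2*s.

5*exp(2*s**2 + 2*s) + C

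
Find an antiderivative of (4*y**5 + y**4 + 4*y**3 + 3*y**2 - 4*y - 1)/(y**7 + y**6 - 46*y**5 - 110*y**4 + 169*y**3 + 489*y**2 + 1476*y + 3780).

71119*log(y - 7)/254400 - 1175*log(y - 3)/14976 + 537691*log(y + 3)/608400 - 12281*log(y + 5)/11136 + 4661*log(y**2 + 4)/519506 + 8247*atan(y/2)/519506 + 961/(1560*y + 4680) + C

Factor the denominator: (y - 7)*(y - 3)*(y + 3)**2*(y + 5)*(y**2 + 4).
Partial-fraction decomposition: (4661*y + 8247)/(259753*(y**2 + 4)) - 12281/(11136*(y + 5)) + 537691/(608400*(y + 3)) - 961/(1560*(y + 3)**2) - 1175/(14976*(y - 3)) + 71119/(254400*(y - 7)).
Integrate each term; A/(y−a) gives A·log|y−a|; the (By+D)/(y²+p²) term gives a log and an atan.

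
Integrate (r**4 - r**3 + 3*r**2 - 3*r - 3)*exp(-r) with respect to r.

Use integration by parts with u = r**4 - r**3 + 3*r**2 - 3*r - 3, dv = exp(-r) dr, so v = -exp(-r).
Apply parts 4 times (tabular method): alternate signs, differentiate u down to 0, integrate dv up.

(-r**4 - 3*r**3 - 12*r**2 - 21*r - 18)*exp(-r) + C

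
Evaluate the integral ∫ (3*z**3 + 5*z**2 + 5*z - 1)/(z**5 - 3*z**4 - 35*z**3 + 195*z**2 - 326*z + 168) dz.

Factor the denominator: (z - 4)*(z - 3)*(z - 2)*(z - 1)*(z + 7).
Partial-fraction decomposition: -41/(396*(z + 7)) - 1/(4*(z - 1)) + 53/(18*(z - 2)) - 7/(z - 3) + 97/(22*(z - 4)).
Integrate each term: A/(z−a) contributes A·log|z−a|.

97*log(z - 4)/22 - 7*log(z - 3) + 53*log(z - 2)/18 - log(z - 1)/4 - 41*log(z + 7)/396 + C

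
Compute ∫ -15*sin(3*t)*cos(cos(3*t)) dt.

Let u = cos(3*t), so du = (-3*sin(3*t)) dt.
Rewriting, the integral becomes 5·∫ cos(u) du = 5·sin(u).
Substituting back, u = cos(3*t).

5*sin(cos(3*t)) + C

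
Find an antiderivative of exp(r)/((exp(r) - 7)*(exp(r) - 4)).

Let u = e^r, du = e^r dr.
The integral becomes ∫ du/((u-7)(u-4)); decompose into partial fractions.

log(exp(r) - 7)/3 - log(exp(r) - 4)/3 + C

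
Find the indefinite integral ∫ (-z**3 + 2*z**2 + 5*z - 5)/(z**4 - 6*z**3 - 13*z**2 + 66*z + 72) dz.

Factor the denominator: (z - 6)*(z - 4)*(z + 1)*(z + 3).
Partial-fraction decomposition: -25/(126*(z + 3)) - 1/(10*(z + 1)) + 17/(70*(z - 4)) - 17/(18*(z - 6)).
Integrate each term: A/(z−a) contributes A·log|z−a|.

-17*log(z - 6)/18 + 17*log(z - 4)/70 - log(z + 1)/10 - 25*log(z + 3)/126 + C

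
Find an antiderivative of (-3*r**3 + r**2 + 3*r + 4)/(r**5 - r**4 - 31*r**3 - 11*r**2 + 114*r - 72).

-59*log(r - 6)/225 + 21*log(r - 1)/400 - 85*log(r + 3)/144 + 4*log(r + 4)/5 + 1/(20*r - 20) + C

Factor the denominator: (r - 6)*(r - 1)**2*(r + 3)*(r + 4).
Partial-fraction decomposition: 4/(5*(r + 4)) - 85/(144*(r + 3)) + 21/(400*(r - 1)) - 1/(20*(r - 1)**2) - 59/(225*(r - 6)).
Integrate each term; A/(r−a) gives A·log|r−a|; A/(r−a)² gives −A/(r−a).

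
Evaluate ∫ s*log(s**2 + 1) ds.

Let u = s**2 + 1, so du = (2*s) ds.
The integral becomes (1/2)·∫ log(u) du; integrate by parts with u′=log(u), dv′=du.

s**2*log(s**2 + 1)/2 - s**2/2 + log(s**2 + 1)/2 + C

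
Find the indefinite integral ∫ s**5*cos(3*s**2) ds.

s**4*sin(3*s**2)/6 + s**2*cos(3*s**2)/9 - sin(3*s**2)/27 + C

Let u = s², du = 2s ds; rewrite as (1/2)∫ u^2·cos(3u) du.
Now integrate by parts 2 times.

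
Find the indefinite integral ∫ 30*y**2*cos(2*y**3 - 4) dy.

Let u = 2*y**3 - 4, so du = (6*y**2) dy.
Rewriting, the integral becomes 5·∫ cos(u) du = 5·sin(u).
Substituting back, u = 2*y**3 - 4.

5*sin(2*y**3 - 4) + C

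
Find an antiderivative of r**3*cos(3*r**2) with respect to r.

Let u = r², du = 2r dr; rewrite as (1/2)∫ u^1·cos(3u) du.
Now integrate by parts 1 time.

r**2*sin(3*r**2)/6 + cos(3*r**2)/18 + C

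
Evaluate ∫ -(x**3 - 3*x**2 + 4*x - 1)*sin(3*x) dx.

Use integration by parts with u = x**3 - 3*x**2 + 4*x - 1, dv = -sin(3*x) dx, so v = cos(3*x)/3.
Apply parts 3 times (tabular method): alternate signs, differentiate u down to 0, integrate dv up.

x**3*cos(3*x)/3 - x**2*sin(3*x)/3 - x**2*cos(3*x) + 2*x*sin(3*x)/3 + 10*x*cos(3*x)/9 - 10*sin(3*x)/27 - cos(3*x)/9 + C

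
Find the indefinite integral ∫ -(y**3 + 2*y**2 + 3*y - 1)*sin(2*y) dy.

Use integration by parts with u = y**3 + 2*y**2 + 3*y - 1, dv = -sin(2*y) dy, so v = cos(2*y)/2.
Apply parts 3 times (tabular method): alternate signs, differentiate u down to 0, integrate dv up.

y**3*cos(2*y)/2 - 3*y**2*sin(2*y)/4 + y**2*cos(2*y) - y*sin(2*y) + 3*y*cos(2*y)/4 - 3*sin(2*y)/8 - cos(2*y) + C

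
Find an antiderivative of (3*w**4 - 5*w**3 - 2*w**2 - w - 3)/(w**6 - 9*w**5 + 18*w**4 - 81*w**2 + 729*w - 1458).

101*log(w - 6)/135 - log(w - 3)/2 - 5*log(w + 3)/81 - 151*log(w**2 + 9)/1620 + 23*atan(w/3)/810 + 7/(27*w - 81) + C

Factor the denominator: (w - 6)*(w - 3)**2*(w + 3)*(w**2 + 9).
Partial-fraction decomposition: -(151*w - 69)/(810*(w**2 + 9)) - 5/(81*(w + 3)) - 1/(2*(w - 3)) - 7/(27*(w - 3)**2) + 101/(135*(w - 6)).
Integrate each term; A/(w−a) gives A·log|w−a|; the (Bw+D)/(w²+p²) term gives a log and an atan.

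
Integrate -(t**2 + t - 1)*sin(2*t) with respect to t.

t**2*cos(2*t)/2 - t*sin(2*t)/2 + t*cos(2*t)/2 - sin(2*t)/4 - 3*cos(2*t)/4 + C

Use integration by parts with u = t**2 + t - 1, dv = -sin(2*t) dt, so v = cos(2*t)/2.
Apply parts 2 times (tabular method): alternate signs, differentiate u down to 0, integrate dv up.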